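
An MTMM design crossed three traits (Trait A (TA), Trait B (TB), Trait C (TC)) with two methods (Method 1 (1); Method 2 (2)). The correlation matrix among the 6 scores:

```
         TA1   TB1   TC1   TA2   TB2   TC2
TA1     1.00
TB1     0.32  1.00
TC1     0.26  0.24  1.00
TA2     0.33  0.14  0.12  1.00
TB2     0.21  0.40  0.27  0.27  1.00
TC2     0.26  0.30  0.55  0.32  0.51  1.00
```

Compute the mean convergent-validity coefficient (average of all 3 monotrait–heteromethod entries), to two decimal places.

Convergent values: 0.33, 0.40, 0.55; mean = 1.28/3 = 0.43.

0.43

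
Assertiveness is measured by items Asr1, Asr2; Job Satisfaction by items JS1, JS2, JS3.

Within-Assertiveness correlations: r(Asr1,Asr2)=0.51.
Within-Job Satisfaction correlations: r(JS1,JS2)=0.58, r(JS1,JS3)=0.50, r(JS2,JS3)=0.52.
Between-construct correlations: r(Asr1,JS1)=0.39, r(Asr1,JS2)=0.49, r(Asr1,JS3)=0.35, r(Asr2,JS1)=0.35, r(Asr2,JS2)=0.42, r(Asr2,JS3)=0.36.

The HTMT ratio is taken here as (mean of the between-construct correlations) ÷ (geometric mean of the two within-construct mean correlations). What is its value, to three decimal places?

0.754

Mean heterotrait r = 2.36/6 = 0.3933.
Mean within-Asr = 0.51/1 = 0.5100; mean within-JS = 1.60/3 = 0.5333.
Geometric mean = √(0.5100 × 0.5333) = 0.5215.
HTMT = 0.3933 / 0.5215 = 0.754.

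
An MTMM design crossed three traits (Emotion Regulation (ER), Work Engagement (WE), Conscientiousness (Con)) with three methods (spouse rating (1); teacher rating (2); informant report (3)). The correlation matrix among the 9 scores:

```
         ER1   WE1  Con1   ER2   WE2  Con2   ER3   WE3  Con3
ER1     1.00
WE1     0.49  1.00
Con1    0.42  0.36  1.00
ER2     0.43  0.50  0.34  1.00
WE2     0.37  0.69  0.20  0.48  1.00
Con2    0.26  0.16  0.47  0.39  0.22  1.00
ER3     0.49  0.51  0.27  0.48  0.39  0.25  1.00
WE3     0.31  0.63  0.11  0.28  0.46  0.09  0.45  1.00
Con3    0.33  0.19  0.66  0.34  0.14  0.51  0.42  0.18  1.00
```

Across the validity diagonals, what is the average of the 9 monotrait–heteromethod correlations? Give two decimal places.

0.54

Convergent values: 0.43, 0.49, 0.48, 0.69, 0.63, 0.46, 0.47, 0.66, 0.51; mean = 4.82/9 = 0.54.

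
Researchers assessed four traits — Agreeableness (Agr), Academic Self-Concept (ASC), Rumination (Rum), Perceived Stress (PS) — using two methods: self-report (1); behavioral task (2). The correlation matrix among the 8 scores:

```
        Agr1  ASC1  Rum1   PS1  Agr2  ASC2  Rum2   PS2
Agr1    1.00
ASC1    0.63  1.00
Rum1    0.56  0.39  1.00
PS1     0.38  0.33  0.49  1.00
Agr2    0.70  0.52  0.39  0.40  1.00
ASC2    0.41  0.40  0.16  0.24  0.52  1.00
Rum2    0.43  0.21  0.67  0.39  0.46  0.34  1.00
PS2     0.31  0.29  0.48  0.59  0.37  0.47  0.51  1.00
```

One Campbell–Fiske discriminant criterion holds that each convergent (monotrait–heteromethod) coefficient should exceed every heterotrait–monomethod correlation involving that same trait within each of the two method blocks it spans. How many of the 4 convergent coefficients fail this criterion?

1

Convergent coefficients and their comparison sets:
Agr (methods 1·2): 0.70 vs {0.63, 0.52, 0.56, 0.46, 0.38, 0.37} → pass.
ASC (methods 1·2): 0.40 vs {0.63, 0.52, 0.39, 0.34, 0.33, 0.47} → fail.
Rum (methods 1·2): 0.67 vs {0.56, 0.46, 0.39, 0.34, 0.49, 0.51} → pass.
PS (methods 1·2): 0.59 vs {0.38, 0.37, 0.33, 0.47, 0.49, 0.51} → pass.
1 of 4 fail.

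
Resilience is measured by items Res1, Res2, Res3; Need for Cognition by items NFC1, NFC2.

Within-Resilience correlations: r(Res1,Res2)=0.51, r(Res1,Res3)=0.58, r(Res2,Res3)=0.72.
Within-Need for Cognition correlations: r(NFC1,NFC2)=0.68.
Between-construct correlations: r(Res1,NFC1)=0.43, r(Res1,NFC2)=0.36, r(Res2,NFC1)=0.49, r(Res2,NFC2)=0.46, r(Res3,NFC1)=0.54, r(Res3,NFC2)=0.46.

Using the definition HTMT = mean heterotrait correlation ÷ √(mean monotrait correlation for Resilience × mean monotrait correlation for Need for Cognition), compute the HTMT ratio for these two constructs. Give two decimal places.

Between-construct mean = 2.74/6 = 0.4567.
Mean within-Res = 1.81/3 = 0.6033; mean within-NFC = 0.68/1 = 0.6800.
Geometric mean = √(0.6033 × 0.6800) = 0.6405.
HTMT = 0.4567 / 0.6405 = 0.71.

0.71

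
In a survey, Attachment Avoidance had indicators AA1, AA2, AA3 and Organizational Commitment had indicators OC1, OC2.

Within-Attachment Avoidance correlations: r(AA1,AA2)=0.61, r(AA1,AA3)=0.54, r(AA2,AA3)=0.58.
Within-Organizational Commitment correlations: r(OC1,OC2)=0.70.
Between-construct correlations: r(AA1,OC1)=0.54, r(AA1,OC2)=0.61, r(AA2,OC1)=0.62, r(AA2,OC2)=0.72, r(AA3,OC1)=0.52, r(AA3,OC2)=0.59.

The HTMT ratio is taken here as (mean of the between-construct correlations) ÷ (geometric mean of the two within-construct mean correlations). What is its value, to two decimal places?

Mean between = 3.60/6 = 0.6000.
Mean within-AA = 1.73/3 = 0.5767; mean within-OC = 0.70/1 = 0.7000.
Geometric mean = √(0.5767 × 0.7000) = 0.6354.
HTMT = 0.6000 / 0.6354 = 0.94.

0.94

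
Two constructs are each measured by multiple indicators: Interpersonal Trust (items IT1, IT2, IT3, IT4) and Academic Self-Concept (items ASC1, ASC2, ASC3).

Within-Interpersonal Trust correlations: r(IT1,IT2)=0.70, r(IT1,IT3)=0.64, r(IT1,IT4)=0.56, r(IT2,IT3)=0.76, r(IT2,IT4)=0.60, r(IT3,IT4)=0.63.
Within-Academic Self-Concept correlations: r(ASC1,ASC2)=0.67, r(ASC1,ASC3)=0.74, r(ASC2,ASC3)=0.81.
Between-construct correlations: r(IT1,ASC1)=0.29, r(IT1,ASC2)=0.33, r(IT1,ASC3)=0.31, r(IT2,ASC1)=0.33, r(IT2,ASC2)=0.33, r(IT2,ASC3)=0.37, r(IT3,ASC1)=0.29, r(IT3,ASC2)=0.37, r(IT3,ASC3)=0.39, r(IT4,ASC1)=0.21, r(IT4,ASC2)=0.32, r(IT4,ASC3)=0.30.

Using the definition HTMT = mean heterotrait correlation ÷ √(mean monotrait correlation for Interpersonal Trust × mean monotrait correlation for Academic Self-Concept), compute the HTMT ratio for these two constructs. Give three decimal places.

Between-construct mean = 3.84/12 = 0.3200.
Mean within-IT = 3.89/6 = 0.6483; mean within-ASC = 2.22/3 = 0.7400.
Geometric mean = √(0.6483 × 0.7400) = 0.6926.
HTMT = 0.3200 / 0.6926 = 0.462.

0.462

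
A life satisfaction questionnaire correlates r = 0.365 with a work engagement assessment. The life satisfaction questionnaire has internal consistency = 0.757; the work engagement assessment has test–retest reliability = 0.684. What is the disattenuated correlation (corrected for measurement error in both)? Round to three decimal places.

0.507

r_true = r_obs / √(r_xx · r_yy) = 0.365 / √(0.757 × 0.684) = 0.365 / √0.517788 = 0.365 / 0.7196 ≈ 0.507.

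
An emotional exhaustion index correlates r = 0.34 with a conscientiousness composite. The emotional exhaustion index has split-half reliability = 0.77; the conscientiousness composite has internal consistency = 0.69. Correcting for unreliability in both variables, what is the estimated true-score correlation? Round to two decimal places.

0.47

r_true = r_obs / √(r_xx · r_yy) = 0.34 / √(0.77 × 0.69) = 0.34 / √0.5313 = 0.34 / 0.7289 ≈ 0.47.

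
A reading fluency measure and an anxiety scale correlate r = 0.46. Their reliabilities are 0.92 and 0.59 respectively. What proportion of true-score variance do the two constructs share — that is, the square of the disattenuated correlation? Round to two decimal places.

Disattenuated r = 0.46 / √(0.92 × 0.59) = 0.46 / 0.7367 = 0.6244.
Shared true-score variance = 0.6244² = 0.3899 ≈ 0.39.

0.39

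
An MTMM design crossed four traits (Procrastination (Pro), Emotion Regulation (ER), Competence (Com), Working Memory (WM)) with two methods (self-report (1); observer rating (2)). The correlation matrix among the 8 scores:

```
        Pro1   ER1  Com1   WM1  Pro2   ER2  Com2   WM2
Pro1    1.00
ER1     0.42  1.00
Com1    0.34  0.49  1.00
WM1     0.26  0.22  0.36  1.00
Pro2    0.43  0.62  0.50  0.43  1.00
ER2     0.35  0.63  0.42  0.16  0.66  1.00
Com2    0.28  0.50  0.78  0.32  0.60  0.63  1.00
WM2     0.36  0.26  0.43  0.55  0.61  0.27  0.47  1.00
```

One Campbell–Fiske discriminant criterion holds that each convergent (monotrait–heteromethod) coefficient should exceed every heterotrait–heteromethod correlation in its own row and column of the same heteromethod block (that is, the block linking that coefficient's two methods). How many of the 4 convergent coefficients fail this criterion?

Each convergent coefficient versus the relevant comparison correlations:
Pro (methods 1·2): 0.43 vs {0.35, 0.62, 0.28, 0.50, 0.36, 0.43} → fail.
ER (methods 1·2): 0.63 vs {0.62, 0.35, 0.50, 0.42, 0.26, 0.16} → pass.
Com (methods 1·2): 0.78 vs {0.50, 0.28, 0.42, 0.50, 0.43, 0.32} → pass.
WM (methods 1·2): 0.55 vs {0.43, 0.36, 0.16, 0.26, 0.32, 0.43} → pass.
1 of 4 fail.

1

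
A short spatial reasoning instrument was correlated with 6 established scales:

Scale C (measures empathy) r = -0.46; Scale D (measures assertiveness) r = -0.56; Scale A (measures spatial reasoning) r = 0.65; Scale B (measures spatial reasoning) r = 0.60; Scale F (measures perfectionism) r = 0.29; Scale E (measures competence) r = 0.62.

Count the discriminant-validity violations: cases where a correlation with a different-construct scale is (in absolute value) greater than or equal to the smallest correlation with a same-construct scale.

Convergent (same construct = spatial reasoning): Scale A, Scale B.
Smallest convergent = 0.60. Discriminant |r|: 0.46, 0.56, 0.29, 0.62; count ≥ 0.60 → 1.

1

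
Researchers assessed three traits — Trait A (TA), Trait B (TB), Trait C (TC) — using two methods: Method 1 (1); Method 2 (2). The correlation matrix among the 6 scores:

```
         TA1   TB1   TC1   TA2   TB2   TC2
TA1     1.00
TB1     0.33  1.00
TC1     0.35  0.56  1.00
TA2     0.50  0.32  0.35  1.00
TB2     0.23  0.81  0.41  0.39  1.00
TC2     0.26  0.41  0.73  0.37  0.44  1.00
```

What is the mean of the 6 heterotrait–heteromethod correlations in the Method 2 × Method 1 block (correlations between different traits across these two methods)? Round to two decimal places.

HTHM values (method 2 × method 1): 0.32, 0.35, 0.23, 0.41, 0.26, 0.41; mean = 1.98/6 = 0.33.

0.33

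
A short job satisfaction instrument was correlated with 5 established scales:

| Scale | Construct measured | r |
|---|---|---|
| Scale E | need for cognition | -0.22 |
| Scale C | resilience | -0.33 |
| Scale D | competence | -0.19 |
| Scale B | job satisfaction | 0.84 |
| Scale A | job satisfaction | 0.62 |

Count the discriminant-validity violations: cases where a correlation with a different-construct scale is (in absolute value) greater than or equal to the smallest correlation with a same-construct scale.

0

Convergent (same construct = job satisfaction): Scale B, Scale A.
Smallest convergent = 0.62. Discriminant |r|: 0.22, 0.33, 0.19; count ≥ 0.62 → 0.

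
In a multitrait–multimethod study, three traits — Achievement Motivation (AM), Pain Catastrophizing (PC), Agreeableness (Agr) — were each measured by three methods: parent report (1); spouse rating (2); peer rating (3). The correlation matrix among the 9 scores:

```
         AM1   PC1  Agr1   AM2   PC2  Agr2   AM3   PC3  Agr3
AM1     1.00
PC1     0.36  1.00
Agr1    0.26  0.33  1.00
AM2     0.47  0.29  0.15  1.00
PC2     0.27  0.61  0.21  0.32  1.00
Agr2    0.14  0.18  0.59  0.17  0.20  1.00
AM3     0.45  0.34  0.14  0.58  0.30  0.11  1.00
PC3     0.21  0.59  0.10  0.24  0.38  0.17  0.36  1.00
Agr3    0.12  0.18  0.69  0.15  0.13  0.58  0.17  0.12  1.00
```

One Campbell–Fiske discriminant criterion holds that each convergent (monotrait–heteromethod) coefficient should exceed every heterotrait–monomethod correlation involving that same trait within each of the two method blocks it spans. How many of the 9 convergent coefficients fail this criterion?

0

Each convergent coefficient versus the relevant comparison correlations:
AM (methods 1·2): 0.47 vs {0.36, 0.32, 0.26, 0.17} → pass.
AM (methods 1·3): 0.45 vs {0.36, 0.36, 0.26, 0.17} → pass.
AM (methods 2·3): 0.58 vs {0.32, 0.36, 0.17, 0.17} → pass.
PC (methods 1·2): 0.61 vs {0.36, 0.32, 0.33, 0.20} → pass.
PC (methods 1·3): 0.59 vs {0.36, 0.36, 0.33, 0.12} → pass.
PC (methods 2·3): 0.38 vs {0.32, 0.36, 0.20, 0.12} → pass.
Agr (methods 1·2): 0.59 vs {0.26, 0.17, 0.33, 0.20} → pass.
Agr (methods 1·3): 0.69 vs {0.26, 0.17, 0.33, 0.12} → pass.
Agr (methods 2·3): 0.58 vs {0.17, 0.17, 0.20, 0.12} → pass.
0 of 9 fail.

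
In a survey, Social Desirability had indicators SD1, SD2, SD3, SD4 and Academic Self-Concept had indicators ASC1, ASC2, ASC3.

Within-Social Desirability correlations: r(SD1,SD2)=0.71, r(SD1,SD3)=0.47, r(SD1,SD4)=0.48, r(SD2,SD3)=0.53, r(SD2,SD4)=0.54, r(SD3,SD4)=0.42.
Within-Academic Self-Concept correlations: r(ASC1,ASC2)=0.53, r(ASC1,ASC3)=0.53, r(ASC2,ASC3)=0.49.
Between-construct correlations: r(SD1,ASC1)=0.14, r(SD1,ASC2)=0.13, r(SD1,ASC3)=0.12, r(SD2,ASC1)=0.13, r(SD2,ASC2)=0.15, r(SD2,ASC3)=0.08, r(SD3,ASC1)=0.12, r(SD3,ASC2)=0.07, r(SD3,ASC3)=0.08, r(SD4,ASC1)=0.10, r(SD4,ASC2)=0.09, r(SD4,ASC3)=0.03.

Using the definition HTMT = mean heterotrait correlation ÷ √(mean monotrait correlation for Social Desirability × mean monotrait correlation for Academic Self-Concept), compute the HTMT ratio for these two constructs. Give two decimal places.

Mean heterotrait r = 1.24/12 = 0.1033.
Mean within-SD = 3.15/6 = 0.5250; mean within-ASC = 1.55/3 = 0.5167.
Geometric mean = √(0.5250 × 0.5167) = 0.5208.
HTMT = 0.1033 / 0.5208 = 0.20.

0.20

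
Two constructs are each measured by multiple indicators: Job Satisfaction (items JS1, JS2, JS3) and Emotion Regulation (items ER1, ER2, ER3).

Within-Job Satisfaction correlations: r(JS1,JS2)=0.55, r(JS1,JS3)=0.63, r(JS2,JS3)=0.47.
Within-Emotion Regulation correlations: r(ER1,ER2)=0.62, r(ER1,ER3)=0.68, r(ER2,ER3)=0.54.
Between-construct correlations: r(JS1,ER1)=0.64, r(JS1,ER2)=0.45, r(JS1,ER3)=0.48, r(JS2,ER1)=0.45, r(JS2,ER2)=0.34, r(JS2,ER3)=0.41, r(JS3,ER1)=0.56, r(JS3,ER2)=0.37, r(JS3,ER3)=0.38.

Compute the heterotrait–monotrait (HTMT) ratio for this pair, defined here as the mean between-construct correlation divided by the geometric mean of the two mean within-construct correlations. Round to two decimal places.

Mean between = 4.08/9 = 0.4533.
Mean within-JS = 1.65/3 = 0.5500; mean within-ER = 1.84/3 = 0.6133.
Geometric mean = √(0.5500 × 0.6133) = 0.5808.
HTMT = 0.4533 / 0.5808 = 0.78.

0.78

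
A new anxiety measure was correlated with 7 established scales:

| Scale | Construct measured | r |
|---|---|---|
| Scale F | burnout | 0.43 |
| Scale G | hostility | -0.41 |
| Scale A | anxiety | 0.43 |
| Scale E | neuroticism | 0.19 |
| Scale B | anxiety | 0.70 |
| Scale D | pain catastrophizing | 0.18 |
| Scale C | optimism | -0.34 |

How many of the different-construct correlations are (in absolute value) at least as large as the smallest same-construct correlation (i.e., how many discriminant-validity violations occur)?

Convergent (same construct = anxiety): Scale A, Scale B.
Smallest convergent = 0.43. Discriminant |r|: 0.43, 0.41, 0.19, 0.18, 0.34; count ≥ 0.43 → 1.

1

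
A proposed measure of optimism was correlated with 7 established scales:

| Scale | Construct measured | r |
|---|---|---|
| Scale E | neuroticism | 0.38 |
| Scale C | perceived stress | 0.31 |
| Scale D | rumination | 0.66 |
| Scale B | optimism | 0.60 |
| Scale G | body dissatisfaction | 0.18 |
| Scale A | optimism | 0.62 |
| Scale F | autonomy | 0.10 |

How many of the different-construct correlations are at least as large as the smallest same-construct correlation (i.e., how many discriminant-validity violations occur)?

1

Convergent (same construct = optimism): Scale B, Scale A.
Smallest convergent = 0.60. Discriminant values: 0.38, 0.31, 0.66, 0.18, 0.10; count ≥ 0.60 → 1.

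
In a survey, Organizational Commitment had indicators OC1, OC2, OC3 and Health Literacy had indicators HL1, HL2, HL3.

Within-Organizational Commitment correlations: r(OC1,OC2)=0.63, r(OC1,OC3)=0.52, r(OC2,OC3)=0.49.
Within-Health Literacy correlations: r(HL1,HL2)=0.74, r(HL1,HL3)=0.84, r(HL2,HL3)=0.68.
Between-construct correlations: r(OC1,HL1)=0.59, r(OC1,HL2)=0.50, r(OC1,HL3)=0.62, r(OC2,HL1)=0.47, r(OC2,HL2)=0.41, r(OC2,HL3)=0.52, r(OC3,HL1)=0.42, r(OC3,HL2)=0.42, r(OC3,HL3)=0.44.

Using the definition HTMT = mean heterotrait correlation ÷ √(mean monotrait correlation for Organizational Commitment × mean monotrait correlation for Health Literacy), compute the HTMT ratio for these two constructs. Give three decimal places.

0.760

Mean heterotrait r = 4.39/9 = 0.4878.
Mean within-OC = 1.64/3 = 0.5467; mean within-HL = 2.26/3 = 0.7533.
Geometric mean = √(0.5467 × 0.7533) = 0.6417.
HTMT = 0.4878 / 0.6417 = 0.760.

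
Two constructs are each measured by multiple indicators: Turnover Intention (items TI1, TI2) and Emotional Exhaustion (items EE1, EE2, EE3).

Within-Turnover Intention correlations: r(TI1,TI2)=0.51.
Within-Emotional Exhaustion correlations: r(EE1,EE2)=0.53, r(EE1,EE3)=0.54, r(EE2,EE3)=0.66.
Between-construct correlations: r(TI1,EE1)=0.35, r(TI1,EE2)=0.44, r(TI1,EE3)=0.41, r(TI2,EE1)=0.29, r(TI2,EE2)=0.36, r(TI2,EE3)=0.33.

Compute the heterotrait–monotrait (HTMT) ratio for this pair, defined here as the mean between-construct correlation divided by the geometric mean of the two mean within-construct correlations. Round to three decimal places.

Mean between = 2.18/6 = 0.3633.
Mean within-TI = 0.51/1 = 0.5100; mean within-EE = 1.73/3 = 0.5767.
Geometric mean = √(0.5100 × 0.5767) = 0.5423.
HTMT = 0.3633 / 0.5423 = 0.670.

0.670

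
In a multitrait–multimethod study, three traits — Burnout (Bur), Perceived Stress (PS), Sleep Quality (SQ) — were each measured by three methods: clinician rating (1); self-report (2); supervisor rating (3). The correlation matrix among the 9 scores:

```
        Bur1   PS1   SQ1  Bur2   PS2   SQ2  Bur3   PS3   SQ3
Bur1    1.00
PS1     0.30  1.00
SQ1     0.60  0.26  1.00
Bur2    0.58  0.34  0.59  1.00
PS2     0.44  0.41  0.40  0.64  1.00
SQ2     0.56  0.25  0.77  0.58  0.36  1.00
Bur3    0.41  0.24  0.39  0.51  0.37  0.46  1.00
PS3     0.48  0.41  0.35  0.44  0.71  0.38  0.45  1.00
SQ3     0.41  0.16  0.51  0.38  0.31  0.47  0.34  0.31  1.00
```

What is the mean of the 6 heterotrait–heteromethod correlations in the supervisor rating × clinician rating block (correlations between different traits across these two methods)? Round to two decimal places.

HTHM values (method 3 × method 1): 0.24, 0.39, 0.48, 0.35, 0.41, 0.16; mean = 2.03/6 = 0.34.

0.34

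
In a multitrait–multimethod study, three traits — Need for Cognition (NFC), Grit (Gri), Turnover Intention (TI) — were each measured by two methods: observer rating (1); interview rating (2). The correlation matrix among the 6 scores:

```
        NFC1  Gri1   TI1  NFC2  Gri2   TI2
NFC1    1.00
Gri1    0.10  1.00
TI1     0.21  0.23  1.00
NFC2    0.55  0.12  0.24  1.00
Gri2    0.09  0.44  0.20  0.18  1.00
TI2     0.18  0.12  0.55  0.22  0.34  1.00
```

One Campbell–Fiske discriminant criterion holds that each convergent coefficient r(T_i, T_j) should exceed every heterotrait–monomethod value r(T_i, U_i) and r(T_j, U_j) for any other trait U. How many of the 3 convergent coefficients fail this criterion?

0

Convergent coefficients and their comparison sets:
NFC (methods 1·2): 0.55 vs {0.10, 0.18, 0.21, 0.22} → pass.
Gri (methods 1·2): 0.44 vs {0.10, 0.18, 0.23, 0.34} → pass.
TI (methods 1·2): 0.55 vs {0.21, 0.22, 0.23, 0.34} → pass.
0 of 3 fail.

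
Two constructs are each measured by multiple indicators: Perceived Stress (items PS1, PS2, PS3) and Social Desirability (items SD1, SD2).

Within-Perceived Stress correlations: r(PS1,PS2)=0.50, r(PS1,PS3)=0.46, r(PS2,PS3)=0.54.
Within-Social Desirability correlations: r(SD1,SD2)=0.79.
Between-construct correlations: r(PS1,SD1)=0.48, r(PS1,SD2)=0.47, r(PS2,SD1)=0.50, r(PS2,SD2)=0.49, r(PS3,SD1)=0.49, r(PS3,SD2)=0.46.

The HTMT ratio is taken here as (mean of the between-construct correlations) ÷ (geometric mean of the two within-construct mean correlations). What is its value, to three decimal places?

Mean between = 2.89/6 = 0.4817.
Mean within-PS = 1.50/3 = 0.5000; mean within-SD = 0.79/1 = 0.7900.
Geometric mean = √(0.5000 × 0.7900) = 0.6285.
HTMT = 0.4817 / 0.6285 = 0.766.

0.766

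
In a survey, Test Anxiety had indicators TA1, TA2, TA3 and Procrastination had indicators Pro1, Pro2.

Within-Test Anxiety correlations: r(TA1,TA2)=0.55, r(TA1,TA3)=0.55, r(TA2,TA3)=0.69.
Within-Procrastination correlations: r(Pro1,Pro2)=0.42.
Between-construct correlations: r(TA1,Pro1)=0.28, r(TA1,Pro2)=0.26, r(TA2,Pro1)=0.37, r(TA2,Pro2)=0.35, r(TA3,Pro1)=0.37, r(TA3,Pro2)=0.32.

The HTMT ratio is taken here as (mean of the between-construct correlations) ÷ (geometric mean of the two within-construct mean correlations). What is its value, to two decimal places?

0.65

Between-construct mean = 1.95/6 = 0.3250.
Mean within-TA = 1.79/3 = 0.5967; mean within-Pro = 0.42/1 = 0.4200.
Geometric mean = √(0.5967 × 0.4200) = 0.5006.
HTMT = 0.3250 / 0.5006 = 0.65.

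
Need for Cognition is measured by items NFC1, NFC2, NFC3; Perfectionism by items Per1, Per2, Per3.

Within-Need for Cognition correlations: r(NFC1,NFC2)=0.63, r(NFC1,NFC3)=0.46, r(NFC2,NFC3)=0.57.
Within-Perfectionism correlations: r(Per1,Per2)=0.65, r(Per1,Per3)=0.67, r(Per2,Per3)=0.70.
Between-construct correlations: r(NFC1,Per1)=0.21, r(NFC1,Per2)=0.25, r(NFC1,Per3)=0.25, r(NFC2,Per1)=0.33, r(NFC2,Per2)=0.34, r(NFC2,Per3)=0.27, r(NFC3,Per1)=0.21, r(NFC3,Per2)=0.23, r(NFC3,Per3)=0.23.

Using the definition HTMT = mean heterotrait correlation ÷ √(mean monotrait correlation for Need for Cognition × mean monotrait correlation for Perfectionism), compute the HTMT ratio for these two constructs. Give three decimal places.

Mean heterotrait r = 2.32/9 = 0.2578.
Mean within-NFC = 1.66/3 = 0.5533; mean within-Per = 2.02/3 = 0.6733.
Geometric mean = √(0.5533 × 0.6733) = 0.6104.
HTMT = 0.2578 / 0.6104 = 0.422.

0.422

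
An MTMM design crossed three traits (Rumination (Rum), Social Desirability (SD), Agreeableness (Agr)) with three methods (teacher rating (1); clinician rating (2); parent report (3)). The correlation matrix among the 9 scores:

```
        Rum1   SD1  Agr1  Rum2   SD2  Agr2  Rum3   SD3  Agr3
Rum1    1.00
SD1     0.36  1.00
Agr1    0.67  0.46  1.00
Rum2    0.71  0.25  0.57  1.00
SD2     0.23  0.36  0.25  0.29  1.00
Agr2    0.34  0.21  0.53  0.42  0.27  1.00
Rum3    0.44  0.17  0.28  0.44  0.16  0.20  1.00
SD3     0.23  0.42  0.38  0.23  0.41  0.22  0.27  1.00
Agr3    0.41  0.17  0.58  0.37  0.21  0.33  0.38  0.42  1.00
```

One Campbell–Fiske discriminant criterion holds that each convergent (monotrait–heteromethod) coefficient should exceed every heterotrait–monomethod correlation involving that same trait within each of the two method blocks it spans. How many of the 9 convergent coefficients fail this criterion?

Checking each validity diagonal entry against its comparison values:
Rum (methods 1·2): 0.71 vs {0.36, 0.29, 0.67, 0.42} → pass.
Rum (methods 1·3): 0.44 vs {0.36, 0.27, 0.67, 0.38} → fail.
Rum (methods 2·3): 0.44 vs {0.29, 0.27, 0.42, 0.38} → pass.
SD (methods 1·2): 0.36 vs {0.36, 0.29, 0.46, 0.27} → fail.
SD (methods 1·3): 0.42 vs {0.36, 0.27, 0.46, 0.42} → fail.
SD (methods 2·3): 0.41 vs {0.29, 0.27, 0.27, 0.42} → fail.
Agr (methods 1·2): 0.53 vs {0.67, 0.42, 0.46, 0.27} → fail.
Agr (methods 1·3): 0.58 vs {0.67, 0.38, 0.46, 0.42} → fail.
Agr (methods 2·3): 0.33 vs {0.42, 0.38, 0.27, 0.42} → fail.
7 of 9 fail.

7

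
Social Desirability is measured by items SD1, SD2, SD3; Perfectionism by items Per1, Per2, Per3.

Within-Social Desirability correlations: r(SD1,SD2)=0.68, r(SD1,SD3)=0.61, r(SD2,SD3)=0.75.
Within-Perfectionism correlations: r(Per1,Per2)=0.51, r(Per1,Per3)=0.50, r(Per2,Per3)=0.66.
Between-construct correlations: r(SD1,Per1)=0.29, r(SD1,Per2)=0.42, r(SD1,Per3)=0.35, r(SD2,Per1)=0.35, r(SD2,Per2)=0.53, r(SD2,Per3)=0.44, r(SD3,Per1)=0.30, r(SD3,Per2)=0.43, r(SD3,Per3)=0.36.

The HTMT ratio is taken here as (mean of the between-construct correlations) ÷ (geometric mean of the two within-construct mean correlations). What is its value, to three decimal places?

0.627

Mean heterotrait r = 3.47/9 = 0.3856.
Mean within-SD = 2.04/3 = 0.6800; mean within-Per = 1.67/3 = 0.5567.
Geometric mean = √(0.6800 × 0.5567) = 0.6153.
HTMT = 0.3856 / 0.6153 = 0.627.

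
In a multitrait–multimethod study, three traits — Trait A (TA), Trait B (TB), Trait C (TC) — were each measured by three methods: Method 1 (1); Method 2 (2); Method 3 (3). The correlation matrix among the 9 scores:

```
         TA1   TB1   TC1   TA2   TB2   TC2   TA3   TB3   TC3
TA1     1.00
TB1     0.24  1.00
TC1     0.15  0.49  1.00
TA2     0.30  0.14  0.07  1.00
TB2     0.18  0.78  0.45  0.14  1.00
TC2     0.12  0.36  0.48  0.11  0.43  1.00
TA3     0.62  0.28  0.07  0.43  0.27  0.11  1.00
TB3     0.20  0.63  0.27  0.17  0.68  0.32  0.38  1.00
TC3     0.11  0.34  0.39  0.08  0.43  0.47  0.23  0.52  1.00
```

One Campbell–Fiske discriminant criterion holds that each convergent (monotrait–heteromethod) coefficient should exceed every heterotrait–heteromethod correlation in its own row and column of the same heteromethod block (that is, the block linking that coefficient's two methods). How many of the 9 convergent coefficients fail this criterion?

0

Checking each validity diagonal entry against its comparison values:
TA (methods 1·2): 0.30 vs {0.18, 0.14, 0.12, 0.07} → pass.
TA (methods 1·3): 0.62 vs {0.20, 0.28, 0.11, 0.07} → pass.
TA (methods 2·3): 0.43 vs {0.17, 0.27, 0.08, 0.11} → pass.
TB (methods 1·2): 0.78 vs {0.14, 0.18, 0.36, 0.45} → pass.
TB (methods 1·3): 0.63 vs {0.28, 0.20, 0.34, 0.27} → pass.
TB (methods 2·3): 0.68 vs {0.27, 0.17, 0.43, 0.32} → pass.
TC (methods 1·2): 0.48 vs {0.07, 0.12, 0.45, 0.36} → pass.
TC (methods 1·3): 0.39 vs {0.07, 0.11, 0.27, 0.34} → pass.
TC (methods 2·3): 0.47 vs {0.11, 0.08, 0.32, 0.43} → pass.
0 of 9 fail.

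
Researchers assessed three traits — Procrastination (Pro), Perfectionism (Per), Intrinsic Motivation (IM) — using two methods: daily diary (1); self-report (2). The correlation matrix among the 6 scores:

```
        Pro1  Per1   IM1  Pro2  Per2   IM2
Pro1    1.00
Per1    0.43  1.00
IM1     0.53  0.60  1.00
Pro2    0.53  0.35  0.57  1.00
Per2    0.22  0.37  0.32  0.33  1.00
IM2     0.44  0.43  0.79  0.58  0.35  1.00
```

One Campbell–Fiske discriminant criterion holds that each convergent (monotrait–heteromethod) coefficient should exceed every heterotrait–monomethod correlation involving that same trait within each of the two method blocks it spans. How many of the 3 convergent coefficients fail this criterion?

2

Each convergent coefficient versus the relevant comparison correlations:
Pro (methods 1·2): 0.53 vs {0.43, 0.33, 0.53, 0.58} → fail.
Per (methods 1·2): 0.37 vs {0.43, 0.33, 0.60, 0.35} → fail.
IM (methods 1·2): 0.79 vs {0.53, 0.58, 0.60, 0.35} → pass.
2 of 3 fail.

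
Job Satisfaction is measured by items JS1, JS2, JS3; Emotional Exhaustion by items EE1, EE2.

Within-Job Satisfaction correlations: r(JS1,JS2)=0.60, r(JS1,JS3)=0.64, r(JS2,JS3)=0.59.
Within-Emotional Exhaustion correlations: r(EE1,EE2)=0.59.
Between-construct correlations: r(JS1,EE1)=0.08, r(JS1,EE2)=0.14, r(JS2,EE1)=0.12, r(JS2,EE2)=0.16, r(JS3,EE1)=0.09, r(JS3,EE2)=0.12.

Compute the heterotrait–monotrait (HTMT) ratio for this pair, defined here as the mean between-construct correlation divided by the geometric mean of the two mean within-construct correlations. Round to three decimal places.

0.197

Mean heterotrait r = 0.71/6 = 0.1183.
Mean within-JS = 1.83/3 = 0.6100; mean within-EE = 0.59/1 = 0.5900.
Geometric mean = √(0.6100 × 0.5900) = 0.5999.
HTMT = 0.1183 / 0.5999 = 0.197.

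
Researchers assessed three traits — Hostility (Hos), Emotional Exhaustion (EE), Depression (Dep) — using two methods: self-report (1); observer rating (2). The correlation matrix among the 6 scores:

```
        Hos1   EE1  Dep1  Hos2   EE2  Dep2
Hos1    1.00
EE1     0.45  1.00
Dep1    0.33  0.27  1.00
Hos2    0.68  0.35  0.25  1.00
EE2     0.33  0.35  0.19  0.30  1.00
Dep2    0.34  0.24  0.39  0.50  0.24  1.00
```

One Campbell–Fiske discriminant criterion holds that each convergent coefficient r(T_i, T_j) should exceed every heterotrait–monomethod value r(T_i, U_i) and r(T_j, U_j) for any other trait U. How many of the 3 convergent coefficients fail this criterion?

Convergent coefficients and their comparison sets:
Hos (methods 1·2): 0.68 vs {0.45, 0.30, 0.33, 0.50} → pass.
EE (methods 1·2): 0.35 vs {0.45, 0.30, 0.27, 0.24} → fail.
Dep (methods 1·2): 0.39 vs {0.33, 0.50, 0.27, 0.24} → fail.
2 of 3 fail.

2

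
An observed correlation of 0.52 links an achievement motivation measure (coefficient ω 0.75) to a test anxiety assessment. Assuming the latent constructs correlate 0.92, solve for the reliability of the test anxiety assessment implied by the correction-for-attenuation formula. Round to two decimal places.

0.43

r_true = r_obs / √(r_xx · r_yy) ⇒ 0.92 = 0.52 / √(0.75 · r_yy).
√(0.75 · r_yy) = 0.52 / 0.92 = 0.5652; 0.75 · r_yy = 0.3195; r_yy = 0.3195 / 0.75 ≈ 0.43.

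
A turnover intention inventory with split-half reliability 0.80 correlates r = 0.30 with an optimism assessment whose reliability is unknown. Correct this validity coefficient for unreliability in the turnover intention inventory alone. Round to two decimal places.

Single correction: r_c = r_obs / √r_xx = 0.30 / √0.80 = 0.30 / 0.8944 ≈ 0.34.

0.34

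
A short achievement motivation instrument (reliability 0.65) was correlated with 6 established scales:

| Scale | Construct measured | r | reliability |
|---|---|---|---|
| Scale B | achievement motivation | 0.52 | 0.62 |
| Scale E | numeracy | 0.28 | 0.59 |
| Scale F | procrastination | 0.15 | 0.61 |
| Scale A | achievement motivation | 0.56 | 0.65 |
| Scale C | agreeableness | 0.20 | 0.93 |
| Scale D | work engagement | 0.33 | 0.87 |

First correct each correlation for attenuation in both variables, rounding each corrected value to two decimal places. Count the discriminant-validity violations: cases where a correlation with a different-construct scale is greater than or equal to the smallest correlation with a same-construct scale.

Disattenuated r (r / √(r_scale · r_new)):
  Scale B (conv): 0.52 / √(0.62·0.65) = 0.82
  Scale E (disc): 0.28 / √(0.59·0.65) = 0.45
  Scale F (disc): 0.15 / √(0.61·0.65) = 0.24
  Scale A (conv): 0.56 / √(0.65·0.65) = 0.86
  Scale C (disc): 0.20 / √(0.93·0.65) = 0.26
  Scale D (disc): 0.33 / √(0.87·0.65) = 0.44
Smallest convergent = 0.82. Discriminant values: 0.45, 0.24, 0.26, 0.44; count ≥ 0.82 → 0.

0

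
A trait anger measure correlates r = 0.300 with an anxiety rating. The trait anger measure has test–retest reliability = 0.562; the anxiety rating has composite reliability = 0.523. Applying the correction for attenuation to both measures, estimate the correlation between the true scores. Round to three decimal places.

0.553

r_true = r_obs / √(r_xx · r_yy) = 0.300 / √(0.562 × 0.523) = 0.300 / √0.293926 = 0.300 / 0.5421 ≈ 0.553.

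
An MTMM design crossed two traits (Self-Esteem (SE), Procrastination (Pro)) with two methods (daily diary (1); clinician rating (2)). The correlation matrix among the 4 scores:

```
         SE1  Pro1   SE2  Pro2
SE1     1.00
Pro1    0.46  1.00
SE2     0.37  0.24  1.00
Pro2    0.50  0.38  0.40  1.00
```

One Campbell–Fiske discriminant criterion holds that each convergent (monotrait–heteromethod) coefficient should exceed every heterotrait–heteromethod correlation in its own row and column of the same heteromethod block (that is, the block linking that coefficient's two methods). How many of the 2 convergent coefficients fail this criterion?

Convergent coefficients and their comparison sets:
SE (methods 1·2): 0.37 vs {0.50, 0.24} → fail.
Pro (methods 1·2): 0.38 vs {0.24, 0.50} → fail.
2 of 2 fail.

2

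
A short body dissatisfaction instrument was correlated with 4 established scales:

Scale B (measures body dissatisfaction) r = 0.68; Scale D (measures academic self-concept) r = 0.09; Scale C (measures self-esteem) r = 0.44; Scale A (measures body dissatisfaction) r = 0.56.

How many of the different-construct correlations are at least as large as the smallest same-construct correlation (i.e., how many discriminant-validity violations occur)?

0

Convergent (same construct = body dissatisfaction): Scale B, Scale A.
Smallest convergent = 0.56. Discriminant values: 0.09, 0.44; count ≥ 0.56 → 0.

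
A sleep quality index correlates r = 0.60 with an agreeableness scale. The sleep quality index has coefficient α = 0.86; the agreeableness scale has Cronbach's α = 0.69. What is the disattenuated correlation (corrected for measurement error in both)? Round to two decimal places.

r_true = r_obs / √(r_xx · r_yy) = 0.60 / √(0.86 × 0.69) = 0.60 / √0.5934 = 0.60 / 0.7703 ≈ 0.78.

0.78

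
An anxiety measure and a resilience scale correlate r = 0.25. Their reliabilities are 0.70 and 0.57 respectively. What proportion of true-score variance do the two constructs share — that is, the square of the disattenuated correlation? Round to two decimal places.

0.16

Disattenuated r = 0.25 / √(0.70 × 0.57) = 0.25 / 0.6317 = 0.3958.
Shared true-score variance = 0.3958² = 0.1567 ≈ 0.16.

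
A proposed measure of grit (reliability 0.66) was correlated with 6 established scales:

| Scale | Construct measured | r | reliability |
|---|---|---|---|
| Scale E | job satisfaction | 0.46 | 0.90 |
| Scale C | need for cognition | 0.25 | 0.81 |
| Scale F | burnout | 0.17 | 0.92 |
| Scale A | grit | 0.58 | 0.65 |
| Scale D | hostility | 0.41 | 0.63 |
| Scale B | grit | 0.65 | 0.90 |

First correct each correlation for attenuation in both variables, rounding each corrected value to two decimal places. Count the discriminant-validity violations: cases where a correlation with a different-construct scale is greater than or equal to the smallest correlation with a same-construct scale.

0

Disattenuated r (r / √(r_scale · r_new)):
  Scale E (disc): 0.46 / √(0.90·0.66) = 0.60
  Scale C (disc): 0.25 / √(0.81·0.66) = 0.34
  Scale F (disc): 0.17 / √(0.92·0.66) = 0.22
  Scale A (conv): 0.58 / √(0.65·0.66) = 0.89
  Scale D (disc): 0.41 / √(0.63·0.66) = 0.64
  Scale B (conv): 0.65 / √(0.90·0.66) = 0.84
Smallest convergent = 0.84. Discriminant values: 0.60, 0.34, 0.22, 0.64; count ≥ 0.84 → 0.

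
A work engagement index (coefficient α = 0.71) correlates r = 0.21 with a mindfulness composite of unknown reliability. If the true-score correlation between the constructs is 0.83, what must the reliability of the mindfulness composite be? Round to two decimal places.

0.09

r_true = r_obs / √(r_xx · r_yy) ⇒ 0.83 = 0.21 / √(0.71 · r_yy).
√(0.71 · r_yy) = 0.21 / 0.83 = 0.2530; 0.71 · r_yy = 0.0640; r_yy = 0.0640 / 0.71 ≈ 0.09.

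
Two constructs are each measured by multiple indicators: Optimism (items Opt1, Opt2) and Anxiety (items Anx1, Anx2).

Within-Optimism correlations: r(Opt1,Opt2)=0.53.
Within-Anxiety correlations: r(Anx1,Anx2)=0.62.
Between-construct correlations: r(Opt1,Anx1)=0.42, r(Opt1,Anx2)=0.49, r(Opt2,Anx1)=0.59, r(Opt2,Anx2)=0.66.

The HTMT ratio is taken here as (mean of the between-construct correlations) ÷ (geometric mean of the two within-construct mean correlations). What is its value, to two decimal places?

0.94

Between-construct mean = 2.16/4 = 0.5400.
Mean within-Opt = 0.53/1 = 0.5300; mean within-Anx = 0.62/1 = 0.6200.
Geometric mean = √(0.5300 × 0.6200) = 0.5732.
HTMT = 0.5400 / 0.5732 = 0.94.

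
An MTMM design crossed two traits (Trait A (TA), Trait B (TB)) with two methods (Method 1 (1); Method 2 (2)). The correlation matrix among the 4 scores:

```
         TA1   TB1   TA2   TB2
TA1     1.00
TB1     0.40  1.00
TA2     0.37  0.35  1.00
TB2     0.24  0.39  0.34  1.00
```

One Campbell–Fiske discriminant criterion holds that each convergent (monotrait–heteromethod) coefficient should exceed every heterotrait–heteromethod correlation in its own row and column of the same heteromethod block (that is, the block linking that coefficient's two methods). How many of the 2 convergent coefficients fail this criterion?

0

Checking each validity diagonal entry against its comparison values:
TA (methods 1·2): 0.37 vs {0.24, 0.35} → pass.
TB (methods 1·2): 0.39 vs {0.35, 0.24} → pass.
0 of 2 fail.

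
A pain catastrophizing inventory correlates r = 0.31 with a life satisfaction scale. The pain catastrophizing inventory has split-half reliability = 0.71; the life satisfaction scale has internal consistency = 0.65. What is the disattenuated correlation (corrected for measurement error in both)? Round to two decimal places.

0.46

r_true = r_obs / √(r_xx · r_yy) = 0.31 / √(0.71 × 0.65) = 0.31 / √0.4615 = 0.31 / 0.6793 ≈ 0.46.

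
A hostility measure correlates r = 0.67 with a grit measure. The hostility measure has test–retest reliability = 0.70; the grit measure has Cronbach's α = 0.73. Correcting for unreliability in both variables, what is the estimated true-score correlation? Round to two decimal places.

r_true = r_obs / √(r_xx · r_yy) = 0.67 / √(0.70 × 0.73) = 0.67 / √0.5110 = 0.67 / 0.7148 ≈ 0.94.

0.94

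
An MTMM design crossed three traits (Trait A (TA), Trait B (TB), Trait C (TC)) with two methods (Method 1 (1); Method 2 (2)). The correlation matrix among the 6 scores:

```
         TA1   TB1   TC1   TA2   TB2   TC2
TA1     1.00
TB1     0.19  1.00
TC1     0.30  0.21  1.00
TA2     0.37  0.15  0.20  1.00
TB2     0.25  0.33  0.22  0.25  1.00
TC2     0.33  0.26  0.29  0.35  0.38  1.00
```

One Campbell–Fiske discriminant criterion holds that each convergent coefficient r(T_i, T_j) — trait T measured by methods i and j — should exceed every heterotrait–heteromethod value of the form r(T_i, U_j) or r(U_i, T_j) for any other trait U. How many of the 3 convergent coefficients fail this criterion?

1

Checking each validity diagonal entry against its comparison values:
TA (methods 1·2): 0.37 vs {0.25, 0.15, 0.33, 0.20} → pass.
TB (methods 1·2): 0.33 vs {0.15, 0.25, 0.26, 0.22} → pass.
TC (methods 1·2): 0.29 vs {0.20, 0.33, 0.22, 0.26} → fail.
1 of 3 fail.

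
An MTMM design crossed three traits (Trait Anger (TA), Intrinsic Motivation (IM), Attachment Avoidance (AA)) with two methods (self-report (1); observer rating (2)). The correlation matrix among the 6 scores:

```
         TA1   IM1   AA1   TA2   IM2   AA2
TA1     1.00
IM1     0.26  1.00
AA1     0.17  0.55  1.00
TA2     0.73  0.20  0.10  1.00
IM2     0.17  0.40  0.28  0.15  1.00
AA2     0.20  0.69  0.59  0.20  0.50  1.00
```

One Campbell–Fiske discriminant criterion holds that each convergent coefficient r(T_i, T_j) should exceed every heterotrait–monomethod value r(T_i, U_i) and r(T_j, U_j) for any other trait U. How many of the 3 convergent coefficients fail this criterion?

Checking each validity diagonal entry against its comparison values:
TA (methods 1·2): 0.73 vs {0.26, 0.15, 0.17, 0.20} → pass.
IM (methods 1·2): 0.40 vs {0.26, 0.15, 0.55, 0.50} → fail.
AA (methods 1·2): 0.59 vs {0.17, 0.20, 0.55, 0.50} → pass.
1 of 3 fail.

1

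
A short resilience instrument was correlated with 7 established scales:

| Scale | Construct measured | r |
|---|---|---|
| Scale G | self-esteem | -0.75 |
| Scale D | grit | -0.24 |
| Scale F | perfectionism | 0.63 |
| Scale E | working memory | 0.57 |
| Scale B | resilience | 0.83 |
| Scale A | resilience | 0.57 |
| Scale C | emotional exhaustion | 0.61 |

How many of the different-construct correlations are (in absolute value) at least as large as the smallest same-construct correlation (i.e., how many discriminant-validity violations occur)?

Convergent (same construct = resilience): Scale B, Scale A.
Smallest convergent = 0.57. Discriminant |r|: 0.75, 0.24, 0.63, 0.57, 0.61; count ≥ 0.57 → 4.

4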